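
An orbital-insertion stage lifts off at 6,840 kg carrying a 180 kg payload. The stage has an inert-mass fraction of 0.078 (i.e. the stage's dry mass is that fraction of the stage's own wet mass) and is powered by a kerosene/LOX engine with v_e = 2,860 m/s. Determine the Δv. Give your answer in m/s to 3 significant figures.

Δv ≈ 6520 m/s

Stage wet mass = m₀ − payload = 6,840 − 180 = 6,660 kg.
Stage dry mass = ε × stage wet mass = 0.078 × 6,660 = 519.48 kg.
Burnout mass m_f = stage dry + payload = 519.48 + 180 = 699.48 kg.
Δv = v_e · ln(6,840/699.48) = 2860.0 × ln(9.779) = 2860.0 × 2.2802 ≈ 6521 m/s.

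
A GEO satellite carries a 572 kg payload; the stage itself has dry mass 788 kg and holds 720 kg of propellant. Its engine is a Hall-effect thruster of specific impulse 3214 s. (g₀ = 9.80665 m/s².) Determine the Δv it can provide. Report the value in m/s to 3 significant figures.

Δv ≈ 13400 m/s

v_e = Isp · g₀ = 3214 × 9.80665 = 31518.6 m/s.
m₀ = payload + dry + propellant = 572 + 788 + 720 = 2,080 kg.
m_f = payload + dry = 572 + 788 = 1,360 kg.
From the ideal rocket equation, Δv = v_e · ln(m₀/m_f) = 31518.6 × ln(1.529) = 31518.6 × 0.4249 ≈ 13391.7 m/s.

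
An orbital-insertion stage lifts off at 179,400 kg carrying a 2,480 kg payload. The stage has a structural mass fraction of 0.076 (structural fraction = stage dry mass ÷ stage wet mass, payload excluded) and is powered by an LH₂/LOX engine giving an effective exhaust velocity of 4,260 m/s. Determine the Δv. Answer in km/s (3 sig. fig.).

Δv ≈ 10.3 km/s

Stage wet mass = m₀ − payload = 179,400 − 2,480 = 176,920 kg.
Stage dry mass = ε × stage wet mass = 0.076 × 176,920 = 13,445.9 kg.
Burnout mass m_f = stage dry + payload = 13,445.9 + 2,480 = 15,925.9 kg.
Δv = v_e · ln(179,400/15,925.9) = 4260.0 × ln(11.26) = 4260.0 × 2.4217 ≈ 10316 m/s.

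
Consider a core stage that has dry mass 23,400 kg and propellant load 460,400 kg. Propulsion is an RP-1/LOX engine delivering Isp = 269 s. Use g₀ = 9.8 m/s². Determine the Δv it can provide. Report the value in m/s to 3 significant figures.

v_e = Isp · g₀ = 269 × 9.8 = 2636.2 m/s.
m₀ = m_dry + m_prop = 23,400 + 460,400 = 483,800 kg.
By the Tsiolkovsky rocket equation, Δv = v_e · ln(m₀/m_f) = 2636.2 × ln(20.68) = 2636.2 × 3.0289 ≈ 7984.9 m/s.

Δv ≈ 7980 m/s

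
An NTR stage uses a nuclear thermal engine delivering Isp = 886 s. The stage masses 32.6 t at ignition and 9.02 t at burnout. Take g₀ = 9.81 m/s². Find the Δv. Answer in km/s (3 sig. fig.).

Δv ≈ 11.2 km/s

v_e = Isp · g₀ = 886 × 9.81 = 8691.7 m/s.
Rocket equation: Δv = v_e · ln(m₀/m_f) = 8691.7 × ln(3.614) = 8691.7 × 1.2849 ≈ 11167.6 m/s.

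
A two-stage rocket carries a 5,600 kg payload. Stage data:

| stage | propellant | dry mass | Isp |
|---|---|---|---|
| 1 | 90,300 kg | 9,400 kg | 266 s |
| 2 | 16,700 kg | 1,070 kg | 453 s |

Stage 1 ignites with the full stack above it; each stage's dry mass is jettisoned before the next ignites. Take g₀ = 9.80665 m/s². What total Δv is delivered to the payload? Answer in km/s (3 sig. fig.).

Ignition mass of stage 1 = 90,300+9,400 + 16,700+1,070 + 5,600 = 123,070 kg.
Stage 1: m₀ = 123,070 kg, m_f = 123,070 − 90,300 = 32,770 kg; Δv = 266×9.80665×ln(3.756) = 2608.6×1.3232 ≈ 3452 m/s.
Stage 2: m₀ = 23,370 kg, m_f = 23,370 − 16,700 = 6,670 kg; Δv = 453×9.80665×ln(3.504) = 4442.4×1.2538 ≈ 5570 m/s.
Total Δv = 3452 + 5570 = 9022 m/s.

Δv ≈ 9.02 km/s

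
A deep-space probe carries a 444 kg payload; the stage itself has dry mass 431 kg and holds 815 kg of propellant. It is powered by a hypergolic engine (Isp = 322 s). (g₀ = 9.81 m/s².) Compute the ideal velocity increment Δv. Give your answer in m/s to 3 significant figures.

Δv ≈ 2080 m/s

v_e = Isp · g₀ = 322 × 9.81 = 3158.8 m/s.
m₀ = payload + dry + propellant = 444 + 431 + 815 = 1,690 kg.
m_f = payload + dry = 444 + 431 = 875 kg.
By the Tsiolkovsky rocket equation, Δv = v_e · ln(m₀/m_f) = 3158.8 × ln(1.931) = 3158.8 × 0.6583 ≈ 2079.3 m/s.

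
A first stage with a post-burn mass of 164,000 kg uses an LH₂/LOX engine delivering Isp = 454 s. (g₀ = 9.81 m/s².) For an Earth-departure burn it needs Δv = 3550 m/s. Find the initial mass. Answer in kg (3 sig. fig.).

v_e = Isp · g₀ = 454 × 9.81 = 4453.7 m/s.
m₀/m_f = exp(Δv / v_e) = exp(3550 / 4453.7) = exp(0.7971) = 2.2191.
m₀ = m_f × 2.2191 = 164,000 × 2.2191 = 363,932 kg.

initial mass ≈ 364000 kg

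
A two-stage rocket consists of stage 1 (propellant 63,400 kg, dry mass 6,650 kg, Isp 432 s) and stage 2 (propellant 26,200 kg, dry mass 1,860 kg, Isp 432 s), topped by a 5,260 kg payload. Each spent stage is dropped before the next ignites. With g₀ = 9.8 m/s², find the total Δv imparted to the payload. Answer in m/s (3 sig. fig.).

Ignition mass of stage 1 = 63,400+6,650 + 26,200+1,860 + 5,260 = 103,370 kg.
Stage 1: m₀ = 103,370 kg, m_f = 103,370 − 63,400 = 39,970 kg; Δv = 432×9.8×ln(2.586) = 4233.6×0.9502 ≈ 4023 m/s.
Stage 2: m₀ = 33,320 kg, m_f = 33,320 − 26,200 = 7,120 kg; Δv = 432×9.8×ln(4.68) = 4233.6×1.5433 ≈ 6534 m/s.
Total Δv = 4023 + 6534 = 10557 m/s.

Δv ≈ 10600 m/s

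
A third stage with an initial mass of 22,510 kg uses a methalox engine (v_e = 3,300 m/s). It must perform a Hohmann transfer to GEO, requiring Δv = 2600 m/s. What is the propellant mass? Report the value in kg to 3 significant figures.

Using Δv = v_e ln(m₀/m_f): m₀/m_f = exp(Δv / v_e) = exp(2600 / 3300.0) = exp(0.7879) = 2.1987.
m_f = 22,510 / 2.1987 = 10,237.9 kg, so propellant = m₀ − m_f = 22,510 − 10,237.9 = 12,272.1 kg.

propellant mass ≈ 12300 kg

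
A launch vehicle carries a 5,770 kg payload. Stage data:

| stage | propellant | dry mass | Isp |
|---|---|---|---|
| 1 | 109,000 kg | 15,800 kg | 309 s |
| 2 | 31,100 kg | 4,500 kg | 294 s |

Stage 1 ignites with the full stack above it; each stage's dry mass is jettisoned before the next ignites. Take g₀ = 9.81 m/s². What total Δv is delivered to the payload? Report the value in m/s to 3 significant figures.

Δv ≈ 7250 m/s

Ignition mass of stage 1 = 109,000+15,800 + 31,100+4,500 + 5,770 = 166,170 kg.
Stage 1: m₀ = 166,170 kg, m_f = 166,170 − 109,000 = 57,170 kg; Δv = 309×9.81×ln(2.907) = 3031.3×1.0670 ≈ 3234 m/s.
Stage 2: m₀ = 41,370 kg, m_f = 41,370 − 31,100 = 10,270 kg; Δv = 294×9.81×ln(4.028) = 2884.1×1.3933 ≈ 4019 m/s.
Total Δv = 3234 + 4019 = 7253 m/s.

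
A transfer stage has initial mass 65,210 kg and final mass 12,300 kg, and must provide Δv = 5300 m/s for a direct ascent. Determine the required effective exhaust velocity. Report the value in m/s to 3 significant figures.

v_e ≈ 3180 m/s

ln(m₀/m_f) = ln(65210/12300) = ln(5.302) = 1.6680.
v_e = Δv / ln(m₀/m_f) = 5300 / 1.6680 = 3177.4 m/s.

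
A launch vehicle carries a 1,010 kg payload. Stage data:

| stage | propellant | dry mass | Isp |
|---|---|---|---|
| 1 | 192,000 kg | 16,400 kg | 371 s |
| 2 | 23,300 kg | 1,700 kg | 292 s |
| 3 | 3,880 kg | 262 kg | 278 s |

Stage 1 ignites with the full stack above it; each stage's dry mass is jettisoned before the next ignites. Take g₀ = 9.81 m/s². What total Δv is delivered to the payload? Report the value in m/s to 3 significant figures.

Ignition mass of stage 1 = 192,000+16,400 + 23,300+1,700 + 3,880+262 + 1,010 = 238,552 kg.
Stage 1: m₀ = 238,552 kg, m_f = 238,552 − 192,000 = 46,552 kg; Δv = 371×9.81×ln(5.124) = 3639.5×1.6340 ≈ 5947 m/s.
Stage 2: m₀ = 30,152 kg, m_f = 30,152 − 23,300 = 6,852 kg; Δv = 292×9.81×ln(4.4) = 2864.5×1.4817 ≈ 4244 m/s.
Stage 3: m₀ = 5,152 kg, m_f = 5,152 − 3,880 = 1,272 kg; Δv = 278×9.81×ln(4.05) = 2727.2×1.3988 ≈ 3815 m/s.
Total Δv = 5947 + 4244 + 3815 = 14006 m/s.

Δv ≈ 14000 m/s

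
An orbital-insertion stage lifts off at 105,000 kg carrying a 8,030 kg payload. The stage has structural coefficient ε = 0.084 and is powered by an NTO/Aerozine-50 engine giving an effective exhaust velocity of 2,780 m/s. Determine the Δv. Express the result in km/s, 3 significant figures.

Δv ≈ 5.20 km/s

Stage wet mass = m₀ − payload = 105,000 − 8,030 = 96,970 kg.
Stage dry mass = ε × stage wet mass = 0.084 × 96,970 = 8,145.48 kg.
Burnout mass m_f = stage dry + payload = 8,145.48 + 8,030 = 16,175.48 kg.
Using Δv = v_e ln(m₀/m_f): Δv = v_e · ln(105,000/16,175.48) = 2780.0 × ln(6.491) = 2780.0 × 1.8705 ≈ 5200 m/s.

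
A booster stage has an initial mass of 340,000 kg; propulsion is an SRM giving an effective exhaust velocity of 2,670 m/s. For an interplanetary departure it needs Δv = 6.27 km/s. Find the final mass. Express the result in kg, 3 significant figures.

final mass ≈ 32500 kg

Rocket equation: m₀/m_f = exp(Δv / v_e) = exp(6270 / 2670.0) = exp(2.3483) = 10.4679.
m_f = m₀ / 10.4679 = 340,000 / 10.4679 = 32,480.2 kg.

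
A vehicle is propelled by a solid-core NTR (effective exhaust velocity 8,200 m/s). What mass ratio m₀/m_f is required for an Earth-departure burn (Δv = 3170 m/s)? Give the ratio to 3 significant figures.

mass ratio ≈ 1.47

Using Δv = v_e ln(m₀/m_f): m₀/m_f = exp(Δv / v_e) = exp(3170 / 8200.0) = exp(0.3866) = 1.4719.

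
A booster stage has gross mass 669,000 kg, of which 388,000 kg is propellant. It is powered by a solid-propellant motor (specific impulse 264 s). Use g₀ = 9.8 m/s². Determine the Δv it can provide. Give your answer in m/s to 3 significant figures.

v_e = Isp · g₀ = 264 × 9.8 = 2587.2 m/s.
m_f = m₀ − m_prop = 669,000 − 388,000 = 281,000 kg.
From the ideal rocket equation, Δv = v_e · ln(m₀/m_f) = 2587.2 × ln(2.381) = 2587.2 × 0.8674 ≈ 2244.2 m/s.

Δv ≈ 2240 m/s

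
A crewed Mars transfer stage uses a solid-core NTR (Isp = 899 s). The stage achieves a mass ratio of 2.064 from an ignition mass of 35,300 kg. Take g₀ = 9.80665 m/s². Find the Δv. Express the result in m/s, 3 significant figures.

Δv ≈ 6390 m/s

v_e = Isp · g₀ = 899 × 9.80665 = 8816.2 m/s.
Rocket equation: Δv = v_e · ln(2.064) = 8816.2 × 0.7246 ≈ 6388.6 m/s.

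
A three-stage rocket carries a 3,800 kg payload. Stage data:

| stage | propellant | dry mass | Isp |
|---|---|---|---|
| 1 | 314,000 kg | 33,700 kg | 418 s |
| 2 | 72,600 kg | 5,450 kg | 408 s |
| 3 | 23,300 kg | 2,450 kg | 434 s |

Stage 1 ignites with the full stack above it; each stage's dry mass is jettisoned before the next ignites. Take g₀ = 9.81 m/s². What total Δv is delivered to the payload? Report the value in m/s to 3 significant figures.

Δv ≈ 15900 m/s

Ignition mass of stage 1 = 314,000+33,700 + 72,600+5,450 + 23,300+2,450 + 3,800 = 455,300 kg.
Stage 1: m₀ = 455,300 kg, m_f = 455,300 − 314,000 = 141,300 kg; Δv = 418×9.81×ln(3.222) = 4100.6×1.1701 ≈ 4798 m/s.
Stage 2: m₀ = 107,600 kg, m_f = 107,600 − 72,600 = 35,000 kg; Δv = 408×9.81×ln(3.074) = 4002.5×1.1231 ≈ 4495 m/s.
Stage 3: m₀ = 29,550 kg, m_f = 29,550 − 23,300 = 6,250 kg; Δv = 434×9.81×ln(4.728) = 4257.5×1.5535 ≈ 6614 m/s.
Total Δv = 4798 + 4495 + 6614 = 15907 m/s.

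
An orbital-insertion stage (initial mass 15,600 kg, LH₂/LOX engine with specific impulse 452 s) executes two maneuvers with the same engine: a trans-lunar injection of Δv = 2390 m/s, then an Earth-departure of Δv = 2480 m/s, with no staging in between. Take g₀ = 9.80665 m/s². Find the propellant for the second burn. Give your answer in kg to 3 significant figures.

propellant for the second burn ≈ 3900 kg

v_e = Isp · g₀ = 452 × 9.80665 = 4432.6 m/s.
After the first burn: m = 15600 × exp(−2390/4432.6) = 15600 × 0.58322 = 9,098.23 kg.
After the second burn: m = 9,098.23 × exp(−2480/4432.6) = 9,098.23 × 0.57150 = 5,199.64 kg.
Second-burn propellant = 9,098.23 − 5,199.64 = 3,898.59 kg.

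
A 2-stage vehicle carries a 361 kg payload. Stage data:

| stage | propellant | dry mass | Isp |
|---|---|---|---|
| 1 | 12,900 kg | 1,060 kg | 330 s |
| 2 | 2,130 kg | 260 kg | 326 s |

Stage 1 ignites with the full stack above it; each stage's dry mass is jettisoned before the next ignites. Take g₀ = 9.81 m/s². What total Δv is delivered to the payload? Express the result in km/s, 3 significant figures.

Δv ≈ 9.55 km/s

Ignition mass of stage 1 = 12,900+1,060 + 2,130+260 + 361 = 16,711 kg.
Stage 1: m₀ = 16,711 kg, m_f = 16,711 − 12,900 = 3,811 kg; Δv = 330×9.81×ln(4.385) = 3237.3×1.4782 ≈ 4785 m/s.
Stage 2: m₀ = 2,751 kg, m_f = 2,751 − 2,130 = 621 kg; Δv = 326×9.81×ln(4.43) = 3198.1×1.4884 ≈ 4760 m/s.
Total Δv = 4785 + 4760 = 9545 m/s.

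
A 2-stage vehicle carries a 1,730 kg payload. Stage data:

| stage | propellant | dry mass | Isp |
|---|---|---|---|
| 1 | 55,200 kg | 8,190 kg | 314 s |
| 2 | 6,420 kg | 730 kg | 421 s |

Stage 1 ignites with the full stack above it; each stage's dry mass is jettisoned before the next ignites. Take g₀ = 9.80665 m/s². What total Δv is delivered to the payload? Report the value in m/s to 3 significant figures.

Ignition mass of stage 1 = 55,200+8,190 + 6,420+730 + 1,730 = 72,270 kg.
Stage 1: m₀ = 72,270 kg, m_f = 72,270 − 55,200 = 17,070 kg; Δv = 314×9.80665×ln(4.234) = 3079.3×1.4431 ≈ 4444 m/s.
Stage 2: m₀ = 8,880 kg, m_f = 8,880 − 6,420 = 2,460 kg; Δv = 421×9.80665×ln(3.61) = 4128.6×1.2836 ≈ 5300 m/s.
Total Δv = 4444 + 5300 = 9744 m/s.

Δv ≈ 9740 m/s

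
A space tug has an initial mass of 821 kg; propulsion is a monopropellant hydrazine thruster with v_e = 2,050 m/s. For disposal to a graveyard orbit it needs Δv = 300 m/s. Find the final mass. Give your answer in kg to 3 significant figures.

final mass ≈ 709 kg

m₀/m_f = exp(Δv / v_e) = exp(300 / 2050.0) = exp(0.1463) = 1.1576.
m_f = m₀ / 1.1576 = 821 / 1.1576 = 709.226 kg.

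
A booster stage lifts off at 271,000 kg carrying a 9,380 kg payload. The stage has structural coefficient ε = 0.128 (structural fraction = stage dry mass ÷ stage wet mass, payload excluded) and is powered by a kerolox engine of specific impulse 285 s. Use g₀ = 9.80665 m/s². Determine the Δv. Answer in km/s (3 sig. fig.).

Stage wet mass = m₀ − payload = 271,000 − 9,380 = 261,620 kg.
Stage dry mass = ε × stage wet mass = 0.128 × 261,620 = 33,487.4 kg.
Burnout mass m_f = stage dry + payload = 33,487.4 + 9,380 = 42,867.4 kg.
v_e = Isp · g₀ = 285 × 9.80665 = 2794.9 m/s.
Rocket equation: Δv = v_e · ln(271,000/42,867.4) = 2794.9 × ln(6.322) = 2794.9 × 1.8440 ≈ 5154 m/s.

Δv ≈ 5.15 km/s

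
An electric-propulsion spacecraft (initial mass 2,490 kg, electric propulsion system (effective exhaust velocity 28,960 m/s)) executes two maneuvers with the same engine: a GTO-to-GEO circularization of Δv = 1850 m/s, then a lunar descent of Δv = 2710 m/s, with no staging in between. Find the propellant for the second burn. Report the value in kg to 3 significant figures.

propellant for the second burn ≈ 209 kg

After the first burn: m = 2490 × exp(−1850/28960.0) = 2490 × 0.93812 = 2,335.92 kg.
After the second burn: m = 2,335.92 × exp(−2710/28960.0) = 2,335.92 × 0.91067 = 2,127.25 kg.
Second-burn propellant = 2,335.92 − 2,127.25 = 208.67 kg.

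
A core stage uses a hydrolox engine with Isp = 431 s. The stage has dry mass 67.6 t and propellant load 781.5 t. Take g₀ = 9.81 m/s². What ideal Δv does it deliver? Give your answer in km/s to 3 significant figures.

v_e = Isp · g₀ = 431 × 9.81 = 4228.1 m/s.
m₀ = m_dry + m_prop = 67.6 + 781.5 = 849.1 t.
Rocket equation: Δv = v_e · ln(m₀/m_f) = 4228.1 × ln(12.56) = 4228.1 × 2.5306 ≈ 10699.5 m/s.

Δv ≈ 10.7 km/s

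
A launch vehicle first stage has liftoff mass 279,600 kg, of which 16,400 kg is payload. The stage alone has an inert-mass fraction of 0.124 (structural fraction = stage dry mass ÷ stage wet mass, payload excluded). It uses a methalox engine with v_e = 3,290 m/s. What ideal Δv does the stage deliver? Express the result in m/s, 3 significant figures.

Stage wet mass = m₀ − payload = 279,600 − 16,400 = 263,200 kg.
Stage dry mass = ε × stage wet mass = 0.124 × 263,200 = 32,636.8 kg.
Burnout mass m_f = stage dry + payload = 32,636.8 + 16,400 = 49,036.8 kg.
Using Δv = v_e ln(m₀/m_f): Δv = v_e · ln(279,600/49,036.8) = 3290.0 × ln(5.702) = 3290.0 × 1.7408 ≈ 5727 m/s.

Δv ≈ 5730 m/s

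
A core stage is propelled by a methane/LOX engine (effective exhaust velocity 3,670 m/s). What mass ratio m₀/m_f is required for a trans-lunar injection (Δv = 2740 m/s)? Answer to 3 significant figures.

mass ratio ≈ 2.11

m₀/m_f = exp(Δv / v_e) = exp(2740 / 3670.0) = exp(0.7466) = 2.1098.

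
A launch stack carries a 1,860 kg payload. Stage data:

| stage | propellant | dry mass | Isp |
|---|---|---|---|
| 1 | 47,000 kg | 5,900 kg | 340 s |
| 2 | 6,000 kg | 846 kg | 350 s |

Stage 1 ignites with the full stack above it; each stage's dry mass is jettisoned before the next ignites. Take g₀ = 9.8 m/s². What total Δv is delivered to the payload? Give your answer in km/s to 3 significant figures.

Δv ≈ 8.80 km/s

Ignition mass of stage 1 = 47,000+5,900 + 6,000+846 + 1,860 = 61,606 kg.
Stage 1: m₀ = 61,606 kg, m_f = 61,606 − 47,000 = 14,606 kg; Δv = 340×9.8×ln(4.218) = 3332.0×1.4393 ≈ 4796 m/s.
Stage 2: m₀ = 8,706 kg, m_f = 8,706 − 6,000 = 2,706 kg; Δv = 350×9.8×ln(3.217) = 3430.0×1.1685 ≈ 4008 m/s.
Total Δv = 4796 + 4008 = 8804 m/s.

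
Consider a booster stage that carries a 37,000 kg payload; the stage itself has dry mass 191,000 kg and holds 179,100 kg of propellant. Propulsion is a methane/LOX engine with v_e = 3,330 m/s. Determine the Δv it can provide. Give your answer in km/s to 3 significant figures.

Δv ≈ 1.93 km/s

m₀ = payload + dry + propellant = 37,000 + 191,000 + 179,100 = 407,100 kg.
m_f = payload + dry = 37,000 + 191,000 = 228,000 kg.
Δv = v_e · ln(m₀/m_f) = 3330.0 × ln(1.786) = 3330.0 × 0.5797 ≈ 1930.4 m/s.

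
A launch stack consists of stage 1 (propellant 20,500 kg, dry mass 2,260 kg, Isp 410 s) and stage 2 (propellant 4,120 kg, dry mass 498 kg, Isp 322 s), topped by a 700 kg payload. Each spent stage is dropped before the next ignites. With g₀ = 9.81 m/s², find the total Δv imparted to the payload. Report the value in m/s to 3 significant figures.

Δv ≈ 9980 m/s

Ignition mass of stage 1 = 20,500+2,260 + 4,120+498 + 700 = 28,078 kg.
Stage 1: m₀ = 28,078 kg, m_f = 28,078 − 20,500 = 7,578 kg; Δv = 410×9.81×ln(3.705) = 4022.1×1.3097 ≈ 5268 m/s.
Stage 2: m₀ = 5,318 kg, m_f = 5,318 − 4,120 = 1,198 kg; Δv = 322×9.81×ln(4.439) = 3158.8×1.4904 ≈ 4708 m/s.
Total Δv = 5268 + 4708 = 9976 m/s.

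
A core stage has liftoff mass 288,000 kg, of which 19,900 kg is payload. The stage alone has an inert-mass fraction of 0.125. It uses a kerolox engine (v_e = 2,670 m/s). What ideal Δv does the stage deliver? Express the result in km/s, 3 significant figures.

Stage wet mass = m₀ − payload = 288,000 − 19,900 = 268,100 kg.
Stage dry mass = ε × stage wet mass = 0.125 × 268,100 = 33,512.5 kg.
Burnout mass m_f = stage dry + payload = 33,512.5 + 19,900 = 53,412.5 kg.
Δv = v_e · ln(288,000/53,412.5) = 2670.0 × ln(5.392) = 2670.0 × 1.6849 ≈ 4499 m/s.

Δv ≈ 4.50 km/s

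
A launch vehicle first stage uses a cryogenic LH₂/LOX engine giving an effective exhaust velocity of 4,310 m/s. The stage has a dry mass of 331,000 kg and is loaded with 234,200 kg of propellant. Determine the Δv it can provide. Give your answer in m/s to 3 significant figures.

m₀ = m_dry + m_prop = 331,000 + 234,200 = 565,200 kg.
Δv = v_e · ln(m₀/m_f) = 4310.0 × ln(1.708) = 4310.0 × 0.5351 ≈ 2306.1 m/s.

Δv ≈ 2310 m/s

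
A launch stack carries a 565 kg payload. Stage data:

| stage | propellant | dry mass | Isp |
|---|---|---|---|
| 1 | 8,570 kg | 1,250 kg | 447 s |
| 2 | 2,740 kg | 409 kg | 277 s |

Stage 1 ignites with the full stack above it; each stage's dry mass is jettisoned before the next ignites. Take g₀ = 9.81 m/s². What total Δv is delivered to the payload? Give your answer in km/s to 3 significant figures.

Ignition mass of stage 1 = 8,570+1,250 + 2,740+409 + 565 = 13,534 kg.
Stage 1: m₀ = 13,534 kg, m_f = 13,534 − 8,570 = 4,964 kg; Δv = 447×9.81×ln(2.726) = 4385.1×1.0030 ≈ 4398 m/s.
Stage 2: m₀ = 3,714 kg, m_f = 3,714 − 2,740 = 974 kg; Δv = 277×9.81×ln(3.813) = 2717.4×1.3385 ≈ 3637 m/s.
Total Δv = 4398 + 3637 = 8035 m/s.

Δv ≈ 8.04 km/s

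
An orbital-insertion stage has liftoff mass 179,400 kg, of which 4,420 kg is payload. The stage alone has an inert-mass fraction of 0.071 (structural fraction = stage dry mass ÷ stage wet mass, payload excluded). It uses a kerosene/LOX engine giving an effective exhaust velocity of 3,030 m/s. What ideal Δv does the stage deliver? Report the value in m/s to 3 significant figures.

Δv ≈ 7170 m/s

Stage wet mass = m₀ − payload = 179,400 − 4,420 = 174,980 kg.
Stage dry mass = ε × stage wet mass = 0.071 × 174,980 = 12,423.6 kg.
Burnout mass m_f = stage dry + payload = 12,423.6 + 4,420 = 16,843.6 kg.
Rocket equation: Δv = v_e · ln(179,400/16,843.6) = 3030.0 × ln(10.65) = 3030.0 × 2.3656 ≈ 7168 m/s.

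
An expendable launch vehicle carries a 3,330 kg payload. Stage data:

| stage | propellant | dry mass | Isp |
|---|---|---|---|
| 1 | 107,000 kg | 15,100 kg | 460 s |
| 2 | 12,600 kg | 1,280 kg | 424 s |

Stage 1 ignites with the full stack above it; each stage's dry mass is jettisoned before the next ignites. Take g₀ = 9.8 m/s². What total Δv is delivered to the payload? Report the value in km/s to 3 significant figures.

Ignition mass of stage 1 = 107,000+15,100 + 12,600+1,280 + 3,330 = 139,310 kg.
Stage 1: m₀ = 139,310 kg, m_f = 139,310 − 107,000 = 32,310 kg; Δv = 460×9.8×ln(4.312) = 4508.0×1.4613 ≈ 6588 m/s.
Stage 2: m₀ = 17,210 kg, m_f = 17,210 − 12,600 = 4,610 kg; Δv = 424×9.8×ln(3.733) = 4155.2×1.3173 ≈ 5473 m/s.
Total Δv = 6588 + 5473 = 12061 m/s.

Δv ≈ 12.1 km/s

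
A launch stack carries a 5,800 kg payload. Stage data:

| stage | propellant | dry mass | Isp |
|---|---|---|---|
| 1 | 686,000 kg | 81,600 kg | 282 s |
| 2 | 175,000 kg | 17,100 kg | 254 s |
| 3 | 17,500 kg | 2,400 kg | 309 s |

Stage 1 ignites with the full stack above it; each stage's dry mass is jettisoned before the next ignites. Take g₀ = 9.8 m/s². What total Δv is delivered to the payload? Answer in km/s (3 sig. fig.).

Ignition mass of stage 1 = 686,000+81,600 + 175,000+17,100 + 17,500+2,400 + 5,800 = 985,400 kg.
Stage 1: m₀ = 985,400 kg, m_f = 985,400 − 686,000 = 299,400 kg; Δv = 282×9.8×ln(3.291) = 2763.6×1.1913 ≈ 3292 m/s.
Stage 2: m₀ = 217,800 kg, m_f = 217,800 − 175,000 = 42,800 kg; Δv = 254×9.8×ln(5.089) = 2489.2×1.6270 ≈ 4050 m/s.
Stage 3: m₀ = 25,700 kg, m_f = 25,700 − 17,500 = 8,200 kg; Δv = 309×9.8×ln(3.134) = 3028.2×1.1424 ≈ 3459 m/s.
Total Δv = 3292 + 4050 + 3459 = 10801 m/s.

Δv ≈ 10.8 km/s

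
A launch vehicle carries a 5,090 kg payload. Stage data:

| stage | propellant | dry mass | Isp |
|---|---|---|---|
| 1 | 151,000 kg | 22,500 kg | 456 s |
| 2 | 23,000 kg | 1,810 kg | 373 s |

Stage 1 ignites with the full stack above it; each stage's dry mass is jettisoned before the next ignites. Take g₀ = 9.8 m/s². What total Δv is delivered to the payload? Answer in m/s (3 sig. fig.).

Δv ≈ 11400 m/s

Ignition mass of stage 1 = 151,000+22,500 + 23,000+1,810 + 5,090 = 203,400 kg.
Stage 1: m₀ = 203,400 kg, m_f = 203,400 − 151,000 = 52,400 kg; Δv = 456×9.8×ln(3.882) = 4468.8×1.3563 ≈ 6061 m/s.
Stage 2: m₀ = 29,900 kg, m_f = 29,900 − 23,000 = 6,900 kg; Δv = 373×9.8×ln(4.333) = 3655.4×1.4663 ≈ 5360 m/s.
Total Δv = 6061 + 5360 = 11421 m/s.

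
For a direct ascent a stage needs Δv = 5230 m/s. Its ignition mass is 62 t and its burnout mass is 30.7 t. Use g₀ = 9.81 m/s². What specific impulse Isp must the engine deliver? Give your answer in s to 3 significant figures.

Isp ≈ 759 s

ln(m₀/m_f) = ln(62000/30700) = ln(2.02) = 0.7029.
v_e = Δv / ln(m₀/m_f) = 5230 / 0.7029 = 7440.9 m/s.
Isp = v_e / g₀ = 7440.9 / 9.81 = 758.5 s.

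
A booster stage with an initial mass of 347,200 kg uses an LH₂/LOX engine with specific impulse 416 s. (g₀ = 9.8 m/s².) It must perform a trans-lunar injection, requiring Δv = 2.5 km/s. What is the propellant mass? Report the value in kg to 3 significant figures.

v_e = Isp · g₀ = 416 × 9.8 = 4076.8 m/s.
Using Δv = v_e ln(m₀/m_f): m₀/m_f = exp(Δv / v_e) = exp(2500 / 4076.8) = exp(0.6132) = 1.8464.
m_f = 347,200 / 1.8464 = 188,042 kg, so propellant = m₀ − m_f = 347,200 − 188,042 = 159,158 kg.

propellant mass ≈ 159000 kg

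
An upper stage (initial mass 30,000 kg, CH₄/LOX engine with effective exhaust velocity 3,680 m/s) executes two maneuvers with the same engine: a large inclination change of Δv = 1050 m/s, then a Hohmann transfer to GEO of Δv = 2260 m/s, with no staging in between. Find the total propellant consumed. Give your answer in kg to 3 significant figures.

After the first burn: m = 30000 × exp(−1050/3680.0) = 30000 × 0.75177 = 22,553.1 kg.
After the second burn: m = 22,553.1 × exp(−2260/3680.0) = 22,553.1 × 0.54111 = 12,203.7 kg.
Total propellant = m₀ − m_final = 30000 − 12,203.7 = 17,796.3 kg.

total propellant consumed ≈ 17800 kg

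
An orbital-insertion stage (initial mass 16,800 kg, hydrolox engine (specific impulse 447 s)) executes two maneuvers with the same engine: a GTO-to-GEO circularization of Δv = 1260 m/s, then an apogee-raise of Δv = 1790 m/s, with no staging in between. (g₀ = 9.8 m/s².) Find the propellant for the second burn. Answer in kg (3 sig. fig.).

v_e = Isp · g₀ = 447 × 9.8 = 4380.6 m/s.
After the first burn: m = 16800 × exp(−1260/4380.6) = 16800 × 0.75004 = 12,600.7 kg.
After the second burn: m = 12,600.7 × exp(−1790/4380.6) = 12,600.7 × 0.66457 = 8,374.05 kg.
Second-burn propellant = 12,600.7 − 8,374.05 = 4,226.65 kg.

propellant for the second burn ≈ 4230 kg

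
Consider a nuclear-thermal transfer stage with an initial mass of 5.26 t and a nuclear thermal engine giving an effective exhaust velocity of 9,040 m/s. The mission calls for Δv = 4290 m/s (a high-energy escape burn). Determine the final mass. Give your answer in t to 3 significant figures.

Using Δv = v_e ln(m₀/m_f): m₀/m_f = exp(Δv / v_e) = exp(4290 / 9040.0) = exp(0.4746) = 1.6073.
m_f = m₀ / 1.6073 = 5.26 / 1.6073 = 3.27257 t.

final mass ≈ 3.27 t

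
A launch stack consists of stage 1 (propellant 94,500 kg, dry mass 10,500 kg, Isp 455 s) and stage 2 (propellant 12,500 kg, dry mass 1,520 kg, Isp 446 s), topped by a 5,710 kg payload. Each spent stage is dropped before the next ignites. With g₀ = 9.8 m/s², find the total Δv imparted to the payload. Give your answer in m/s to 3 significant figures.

Ignition mass of stage 1 = 94,500+10,500 + 12,500+1,520 + 5,710 = 124,730 kg.
Stage 1: m₀ = 124,730 kg, m_f = 124,730 − 94,500 = 30,230 kg; Δv = 455×9.8×ln(4.126) = 4459.0×1.4173 ≈ 6320 m/s.
Stage 2: m₀ = 19,730 kg, m_f = 19,730 − 12,500 = 7,230 kg; Δv = 446×9.8×ln(2.729) = 4370.8×1.0039 ≈ 4388 m/s.
Total Δv = 6320 + 4388 = 10708 m/s.

Δv ≈ 10700 m/s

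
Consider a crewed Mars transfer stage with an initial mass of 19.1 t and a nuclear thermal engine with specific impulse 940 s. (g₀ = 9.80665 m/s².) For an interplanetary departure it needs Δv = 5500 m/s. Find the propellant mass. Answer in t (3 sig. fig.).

propellant mass ≈ 8.58 t

v_e = Isp · g₀ = 940 × 9.80665 = 9218.3 m/s.
Using Δv = v_e ln(m₀/m_f): m₀/m_f = exp(Δv / v_e) = exp(5500 / 9218.3) = exp(0.5966) = 1.8160.
m_f = 19.1 / 1.8160 = 10.5176 t, so propellant = m₀ − m_f = 19.1 − 10.5176 = 8.5824 t.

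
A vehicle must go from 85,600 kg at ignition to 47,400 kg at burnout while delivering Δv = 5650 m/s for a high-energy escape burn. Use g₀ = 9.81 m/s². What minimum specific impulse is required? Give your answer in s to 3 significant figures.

ln(m₀/m_f) = ln(85600/47400) = ln(1.806) = 0.5911.
From the ideal rocket equation, v_e = Δv / ln(m₀/m_f) = 5650 / 0.5911 = 9559.0 m/s.
Isp = v_e / g₀ = 9559.0 / 9.81 = 974.4 s.

Isp ≈ 974 s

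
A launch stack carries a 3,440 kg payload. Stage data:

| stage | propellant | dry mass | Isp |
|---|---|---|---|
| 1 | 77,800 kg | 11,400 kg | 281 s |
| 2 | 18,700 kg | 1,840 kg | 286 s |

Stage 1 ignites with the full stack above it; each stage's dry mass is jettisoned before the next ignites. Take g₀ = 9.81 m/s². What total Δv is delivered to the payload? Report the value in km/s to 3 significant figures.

Δv ≈ 7.45 km/s

Ignition mass of stage 1 = 77,800+11,400 + 18,700+1,840 + 3,440 = 113,180 kg.
Stage 1: m₀ = 113,180 kg, m_f = 113,180 − 77,800 = 35,380 kg; Δv = 281×9.81×ln(3.199) = 2756.6×1.1628 ≈ 3205 m/s.
Stage 2: m₀ = 23,980 kg, m_f = 23,980 − 18,700 = 5,280 kg; Δv = 286×9.81×ln(4.542) = 2805.7×1.5133 ≈ 4246 m/s.
Total Δv = 3205 + 4246 = 7451 m/s.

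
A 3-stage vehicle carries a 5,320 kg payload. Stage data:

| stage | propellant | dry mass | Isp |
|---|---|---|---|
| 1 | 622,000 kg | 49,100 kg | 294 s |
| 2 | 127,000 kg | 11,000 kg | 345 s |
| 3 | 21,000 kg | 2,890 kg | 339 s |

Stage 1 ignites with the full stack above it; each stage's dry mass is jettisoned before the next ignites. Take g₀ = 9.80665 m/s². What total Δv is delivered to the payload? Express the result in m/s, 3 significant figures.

Δv ≈ 12900 m/s

Ignition mass of stage 1 = 622,000+49,100 + 127,000+11,000 + 21,000+2,890 + 5,320 = 838,310 kg.
Stage 1: m₀ = 838,310 kg, m_f = 838,310 − 622,000 = 216,310 kg; Δv = 294×9.80665×ln(3.876) = 2883.2×1.3547 ≈ 3906 m/s.
Stage 2: m₀ = 167,210 kg, m_f = 167,210 − 127,000 = 40,210 kg; Δv = 345×9.80665×ln(4.158) = 3383.3×1.4251 ≈ 4822 m/s.
Stage 3: m₀ = 29,210 kg, m_f = 29,210 − 21,000 = 8,210 kg; Δv = 339×9.80665×ln(3.558) = 3324.5×1.2692 ≈ 4219 m/s.
Total Δv = 3906 + 4822 + 4219 = 12947 m/s.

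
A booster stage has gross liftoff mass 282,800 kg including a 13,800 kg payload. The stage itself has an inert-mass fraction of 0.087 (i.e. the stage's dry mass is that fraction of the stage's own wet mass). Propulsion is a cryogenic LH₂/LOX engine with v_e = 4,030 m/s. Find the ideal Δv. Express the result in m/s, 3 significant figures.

Stage wet mass = m₀ − payload = 282,800 − 13,800 = 269,000 kg.
Stage dry mass = ε × stage wet mass = 0.087 × 269,000 = 23,403 kg.
Burnout mass m_f = stage dry + payload = 23,403 + 13,800 = 37,203 kg.
From the ideal rocket equation, Δv = v_e · ln(282,800/37,203) = 4030.0 × ln(7.602) = 4030.0 × 2.0284 ≈ 8174 m/s.

Δv ≈ 8170 m/s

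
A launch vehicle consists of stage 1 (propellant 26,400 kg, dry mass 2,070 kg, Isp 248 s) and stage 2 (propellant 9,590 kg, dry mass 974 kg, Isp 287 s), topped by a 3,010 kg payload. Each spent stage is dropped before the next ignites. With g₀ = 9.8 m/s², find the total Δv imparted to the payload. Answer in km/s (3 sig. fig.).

Δv ≈ 5.85 km/s

Ignition mass of stage 1 = 26,400+2,070 + 9,590+974 + 3,010 = 42,044 kg.
Stage 1: m₀ = 42,044 kg, m_f = 42,044 − 26,400 = 15,644 kg; Δv = 248×9.8×ln(2.688) = 2430.4×0.9886 ≈ 2403 m/s.
Stage 2: m₀ = 13,574 kg, m_f = 13,574 − 9,590 = 3,984 kg; Δv = 287×9.8×ln(3.407) = 2812.6×1.2259 ≈ 3448 m/s.
Total Δv = 2403 + 3448 = 5851 m/s.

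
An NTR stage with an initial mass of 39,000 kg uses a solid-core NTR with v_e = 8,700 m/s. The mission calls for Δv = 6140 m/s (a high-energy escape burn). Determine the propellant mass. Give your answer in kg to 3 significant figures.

Rocket equation: m₀/m_f = exp(Δv / v_e) = exp(6140 / 8700.0) = exp(0.7057) = 2.0254.
m_f = 39,000 / 2.0254 = 19,255.5 kg, so propellant = m₀ − m_f = 39,000 − 19,255.5 = 19,744.5 kg.

propellant mass ≈ 19700 kg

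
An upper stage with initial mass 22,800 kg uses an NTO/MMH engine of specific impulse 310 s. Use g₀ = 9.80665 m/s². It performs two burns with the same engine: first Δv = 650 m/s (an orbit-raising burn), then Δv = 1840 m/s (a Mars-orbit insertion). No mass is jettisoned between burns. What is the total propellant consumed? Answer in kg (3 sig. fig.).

total propellant consumed ≈ 12700 kg

v_e = Isp · g₀ = 310 × 9.80665 = 3040.1 m/s.
After the first burn: m = 22800 × exp(−650/3040.1) = 22800 × 0.80750 = 18,411 kg.
After the second burn: m = 18,411 × exp(−1840/3040.1) = 18,411 × 0.54594 = 10,051.3 kg.
Total propellant = m₀ − m_final = 22800 − 10,051.3 = 12,748.7 kg.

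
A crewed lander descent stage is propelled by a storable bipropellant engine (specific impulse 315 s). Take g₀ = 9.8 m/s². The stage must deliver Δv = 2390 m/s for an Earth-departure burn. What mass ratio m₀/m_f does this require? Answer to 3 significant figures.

v_e = Isp · g₀ = 315 × 9.8 = 3087.0 m/s.
m₀/m_f = exp(Δv / v_e) = exp(2390 / 3087.0) = exp(0.7742) = 2.1689.

mass ratio ≈ 2.17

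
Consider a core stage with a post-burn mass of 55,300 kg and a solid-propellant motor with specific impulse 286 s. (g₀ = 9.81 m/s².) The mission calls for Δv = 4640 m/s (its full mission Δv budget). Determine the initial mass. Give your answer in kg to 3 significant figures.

v_e = Isp · g₀ = 286 × 9.81 = 2805.7 m/s.
m₀/m_f = exp(Δv / v_e) = exp(4640 / 2805.7) = exp(1.6538) = 5.2268.
m₀ = m_f × 5.2268 = 55,300 × 5.2268 = 289,042 kg.

initial mass ≈ 289000 kg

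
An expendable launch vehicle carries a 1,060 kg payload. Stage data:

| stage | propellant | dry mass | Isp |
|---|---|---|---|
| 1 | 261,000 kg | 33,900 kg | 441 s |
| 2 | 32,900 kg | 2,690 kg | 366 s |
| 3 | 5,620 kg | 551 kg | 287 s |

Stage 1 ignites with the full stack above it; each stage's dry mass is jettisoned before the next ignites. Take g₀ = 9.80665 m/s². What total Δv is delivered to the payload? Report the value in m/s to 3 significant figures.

Δv ≈ 15900 m/s

Ignition mass of stage 1 = 261,000+33,900 + 32,900+2,690 + 5,620+551 + 1,060 = 337,721 kg.
Stage 1: m₀ = 337,721 kg, m_f = 337,721 − 261,000 = 76,721 kg; Δv = 441×9.80665×ln(4.402) = 4324.7×1.4820 ≈ 6409 m/s.
Stage 2: m₀ = 42,821 kg, m_f = 42,821 − 32,900 = 9,921 kg; Δv = 366×9.80665×ln(4.316) = 3589.2×1.4624 ≈ 5249 m/s.
Stage 3: m₀ = 7,231 kg, m_f = 7,231 − 5,620 = 1,611 kg; Δv = 287×9.80665×ln(4.489) = 2814.5×1.5015 ≈ 4226 m/s.
Total Δv = 6409 + 5249 + 4226 = 15884 m/s.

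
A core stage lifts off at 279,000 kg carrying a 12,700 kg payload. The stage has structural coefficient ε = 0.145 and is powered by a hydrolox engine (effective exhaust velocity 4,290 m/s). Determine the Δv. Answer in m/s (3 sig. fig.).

Δv ≈ 7260 m/s

Stage wet mass = m₀ − payload = 279,000 − 12,700 = 266,300 kg.
Stage dry mass = ε × stage wet mass = 0.145 × 266,300 = 38,613.5 kg.
Burnout mass m_f = stage dry + payload = 38,613.5 + 12,700 = 51,313.5 kg.
Δv = v_e · ln(279,000/51,313.5) = 4290.0 × ln(5.437) = 4290.0 × 1.6933 ≈ 7264 m/s.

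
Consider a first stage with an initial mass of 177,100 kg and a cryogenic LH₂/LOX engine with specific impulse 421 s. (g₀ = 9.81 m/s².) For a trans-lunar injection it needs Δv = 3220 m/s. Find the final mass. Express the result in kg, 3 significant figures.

v_e = Isp · g₀ = 421 × 9.81 = 4130.0 m/s.
m₀/m_f = exp(Δv / v_e) = exp(3220 / 4130.0) = exp(0.7797) = 2.1807.
m_f = m₀ / 2.1807 = 177,100 / 2.1807 = 81,212.5 kg.

final mass ≈ 81200 kg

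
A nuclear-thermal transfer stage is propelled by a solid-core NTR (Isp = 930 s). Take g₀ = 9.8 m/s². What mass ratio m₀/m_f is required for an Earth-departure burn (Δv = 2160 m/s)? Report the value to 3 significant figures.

mass ratio ≈ 1.27

v_e = Isp · g₀ = 930 × 9.8 = 9114.0 m/s.
m₀/m_f = exp(Δv / v_e) = exp(2160 / 9114.0) = exp(0.2370) = 1.2674.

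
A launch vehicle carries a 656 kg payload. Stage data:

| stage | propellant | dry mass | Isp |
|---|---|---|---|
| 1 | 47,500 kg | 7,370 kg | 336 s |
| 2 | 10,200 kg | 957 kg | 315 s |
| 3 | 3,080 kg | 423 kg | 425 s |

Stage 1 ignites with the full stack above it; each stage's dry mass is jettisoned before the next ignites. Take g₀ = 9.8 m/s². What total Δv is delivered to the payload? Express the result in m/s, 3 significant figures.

Δv ≈ 12700 m/s

Ignition mass of stage 1 = 47,500+7,370 + 10,200+957 + 3,080+423 + 656 = 70,186 kg.
Stage 1: m₀ = 70,186 kg, m_f = 70,186 − 47,500 = 22,686 kg; Δv = 336×9.8×ln(3.094) = 3292.8×1.1294 ≈ 3719 m/s.
Stage 2: m₀ = 15,316 kg, m_f = 15,316 − 10,200 = 5,116 kg; Δv = 315×9.8×ln(2.994) = 3087.0×1.0965 ≈ 3385 m/s.
Stage 3: m₀ = 4,159 kg, m_f = 4,159 − 3,080 = 1,079 kg; Δv = 425×9.8×ln(3.854) = 4165.0×1.3492 ≈ 5620 m/s.
Total Δv = 3719 + 3385 + 5620 = 12724 m/s.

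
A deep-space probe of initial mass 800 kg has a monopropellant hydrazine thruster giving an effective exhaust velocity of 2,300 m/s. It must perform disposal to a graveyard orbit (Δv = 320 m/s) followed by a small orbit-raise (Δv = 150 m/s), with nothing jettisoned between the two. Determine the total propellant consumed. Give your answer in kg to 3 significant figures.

After the first burn: m = 800 × exp(−320/2300.0) = 800 × 0.87011 = 696.088 kg.
After the second burn: m = 696.088 × exp(−150/2300.0) = 696.088 × 0.93686 = 652.137 kg.
Total propellant = m₀ − m_final = 800 − 652.137 = 147.863 kg.

total propellant consumed ≈ 148 kg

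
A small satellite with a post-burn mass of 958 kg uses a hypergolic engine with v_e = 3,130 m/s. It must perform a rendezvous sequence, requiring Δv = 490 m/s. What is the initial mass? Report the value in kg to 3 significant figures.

initial mass ≈ 1120 kg

m₀/m_f = exp(Δv / v_e) = exp(490 / 3130.0) = exp(0.1565) = 1.1695.
m₀ = m_f × 1.1695 = 958 × 1.1695 = 1,120.38 kg.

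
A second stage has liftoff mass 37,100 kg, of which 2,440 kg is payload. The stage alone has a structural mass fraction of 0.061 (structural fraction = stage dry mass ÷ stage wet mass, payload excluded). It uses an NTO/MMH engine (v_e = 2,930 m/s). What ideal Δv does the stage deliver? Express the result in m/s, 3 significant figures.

Δv ≈ 6150 m/s

Stage wet mass = m₀ − payload = 37,100 − 2,440 = 34,660 kg.
Stage dry mass = ε × stage wet mass = 0.061 × 34,660 = 2,114.26 kg.
Burnout mass m_f = stage dry + payload = 2,114.26 + 2,440 = 4,554.26 kg.
Δv = v_e · ln(37,100/4,554.26) = 2930.0 × ln(8.146) = 2930.0 × 2.0976 ≈ 6146 m/s.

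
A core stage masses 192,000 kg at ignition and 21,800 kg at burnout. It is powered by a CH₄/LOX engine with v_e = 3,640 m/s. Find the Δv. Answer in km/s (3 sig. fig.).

Δv ≈ 7.92 km/s

Δv = v_e · ln(m₀/m_f) = 3640.0 × ln(8.807) = 3640.0 × 2.1756 ≈ 7919.1 m/s.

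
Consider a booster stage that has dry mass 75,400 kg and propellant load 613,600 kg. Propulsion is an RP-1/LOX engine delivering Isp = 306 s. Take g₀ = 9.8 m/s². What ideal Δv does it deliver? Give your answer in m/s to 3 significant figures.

Δv ≈ 6630 m/s

v_e = Isp · g₀ = 306 × 9.8 = 2998.8 m/s.
m₀ = m_dry + m_prop = 75,400 + 613,600 = 689,000 kg.
From the ideal rocket equation, Δv = v_e · ln(m₀/m_f) = 2998.8 × ln(9.138) = 2998.8 × 2.2124 ≈ 6634.6 m/s.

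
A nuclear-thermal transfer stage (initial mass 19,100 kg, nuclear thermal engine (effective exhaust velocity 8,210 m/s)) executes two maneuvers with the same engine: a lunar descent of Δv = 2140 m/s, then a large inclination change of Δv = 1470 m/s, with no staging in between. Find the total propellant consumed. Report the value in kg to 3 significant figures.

total propellant consumed ≈ 6800 kg

After the first burn: m = 19100 × exp(−2140/8210.0) = 19100 × 0.77054 = 14,717.3 kg.
After the second burn: m = 14,717.3 × exp(−1470/8210.0) = 14,717.3 × 0.83606 = 12,304.5 kg.
Total propellant = m₀ − m_final = 19100 − 12,304.5 = 6,795.5 kg.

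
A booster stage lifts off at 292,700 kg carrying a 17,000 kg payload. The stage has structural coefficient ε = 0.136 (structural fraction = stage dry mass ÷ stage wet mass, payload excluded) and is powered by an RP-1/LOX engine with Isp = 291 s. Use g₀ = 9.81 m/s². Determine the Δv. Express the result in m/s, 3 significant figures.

Stage wet mass = m₀ − payload = 292,700 − 17,000 = 275,700 kg.
Stage dry mass = ε × stage wet mass = 0.136 × 275,700 = 37,495.2 kg.
Burnout mass m_f = stage dry + payload = 37,495.2 + 17,000 = 54,495.2 kg.
v_e = Isp · g₀ = 291 × 9.81 = 2854.7 m/s.
Rocket equation: Δv = v_e · ln(292,700/54,495.2) = 2854.7 × ln(5.371) = 2854.7 × 1.6810 ≈ 4799 m/s.

Δv ≈ 4800 m/s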